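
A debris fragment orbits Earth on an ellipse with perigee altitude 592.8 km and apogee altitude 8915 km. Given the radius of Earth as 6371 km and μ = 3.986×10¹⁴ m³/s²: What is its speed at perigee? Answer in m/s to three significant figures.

v ≈ 8870 m/s

r_p = 6371 + 592.8 = 6963.8 km = 6.9638×10⁶ m.
r_a = 6371 + 8915 = 15286 km = 1.5286×10⁷ m.
Semi-major axis a = (r_p + r_a)/2 = 11125 km = 1.112×10⁷ m.
Vis-viva: v² = μ(2/r − 1/a) = 3.986×10¹⁴ × (2.872×10⁻⁷ − 8.989×10⁻⁸) = 7.865×10⁷ m²/s².
v = 8868 m/s.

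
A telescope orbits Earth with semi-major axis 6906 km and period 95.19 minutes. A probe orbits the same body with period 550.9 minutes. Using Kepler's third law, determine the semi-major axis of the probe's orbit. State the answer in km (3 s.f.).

a₂ ≈ 22300 km

Kepler's third law: a³ ∝ T², so a₂ = a₁ (T₂/T₁)^(2/3).
T₂/T₁ = 5.787, (T₂/T₁)^(2/3) = 3.223.
a₂ = 6906 × 3.223 = 22260 km.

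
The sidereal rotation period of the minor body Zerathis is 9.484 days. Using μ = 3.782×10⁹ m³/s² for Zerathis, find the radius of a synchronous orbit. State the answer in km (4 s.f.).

T = 9.484 days = 8.194×10⁵ s.
A synchronous orbit has period T, so by Kepler's third law a = (μT²/4π²)^(1/3).
μT²/4π² = 3.782×10⁹ × (8.194×10⁵)² / 39.48 = 6.432×10¹⁹ m³.
a = 4.007×10⁶ m = 4006.7 km.

r_sync ≈ 4007 km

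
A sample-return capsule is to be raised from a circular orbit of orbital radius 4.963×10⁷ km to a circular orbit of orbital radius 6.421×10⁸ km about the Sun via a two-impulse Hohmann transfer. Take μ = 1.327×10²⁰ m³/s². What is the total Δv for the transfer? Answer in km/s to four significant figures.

Δv_total ≈ 27.68 km/s

r₁ = 4.963×10⁷ km = 4.963×10¹⁰ m.
r₂ = 6.421×10⁸ km = 6.421×10¹¹ m.
Transfer ellipse a_t = (r₁ + r₂)/2 = 3.459×10¹¹ m.
At r₁: circular v_c1 = √(μ/r₁) = 51710 m/s; transfer-perihelion v_p = √[μ(2/r₁ − 1/a_t)] = 70450 m/s.
Δv₁ = v_p − v_c1 = 18750 m/s.
At r₂: circular v_c2 = √(μ/r₂) = 14380 m/s; transfer-aphelion v_a = √[μ(2/r₂ − 1/a_t)] = 5446 m/s.
Δv₂ = v_c2 − v_a = 8930 m/s.
Total Δv = Δv₁ + Δv₂ = 27680 m/s = 27.68 km/s.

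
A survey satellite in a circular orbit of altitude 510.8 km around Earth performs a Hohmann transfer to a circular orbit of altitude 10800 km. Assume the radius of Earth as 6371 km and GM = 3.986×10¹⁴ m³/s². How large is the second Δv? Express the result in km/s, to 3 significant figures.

r₁ = 6371 + 510.8 = 6881.8 km = 6.8818×10⁶ m.
r₂ = 6371 + 10800 = 17171 km = 1.7171×10⁷ m.
Transfer ellipse a_t = (r₁ + r₂)/2 = 1.203×10⁷ m.
At r₁: circular v_c1 = √(μ/r₁) = 7611 m/s; transfer-perigee v_p = √[μ(2/r₁ − 1/a_t)] = 9094 m/s.
At r₂: circular v_c2 = √(μ/r₂) = 4818 m/s; transfer-apogee v_a = √[μ(2/r₂ − 1/a_t)] = 3645 m/s.
Δv₂ = v_c2 − v_a = 1173 m/s.
= 1.173 km/s.

Δv ≈ 1.17 km/s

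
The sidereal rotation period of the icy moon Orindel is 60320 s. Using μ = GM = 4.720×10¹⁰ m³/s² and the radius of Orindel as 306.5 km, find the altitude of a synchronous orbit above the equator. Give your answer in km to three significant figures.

A synchronous orbit has period T, so by Kepler's third law a = (μT²/4π²)^(1/3).
μT²/4π² = 4.720×10¹⁰ × (6.032×10⁴)² / 39.48 = 4.350×10¹⁸ m³.
a = 1.632×10⁶ m = 1632.4 km.
Altitude h = a − R = 1632.4 − 306.5 = 1325.9 km.

h_sync ≈ 1330 km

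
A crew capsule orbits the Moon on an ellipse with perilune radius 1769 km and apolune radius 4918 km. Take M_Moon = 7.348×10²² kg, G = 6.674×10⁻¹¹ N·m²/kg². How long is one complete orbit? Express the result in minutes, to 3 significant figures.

T ≈ 289 minutes

μ = GM = 6.674×10⁻¹¹ × 7.348×10²² = 4.904×10¹² m³/s².
Semi-major axis a = (r_p + r_a)/2 = (1769.0 + 4918.0)/2 = 3343.5 km = 3.344×10⁶ m.
By Kepler's third law T = 2π√(a³/μ) = 2π × 2.761×10³ = 1.735×10⁴ s.
= 289.1 minutes.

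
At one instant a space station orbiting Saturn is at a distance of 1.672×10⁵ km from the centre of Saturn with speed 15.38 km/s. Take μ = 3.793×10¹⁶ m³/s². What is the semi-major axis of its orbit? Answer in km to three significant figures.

r = 1.672×10⁸ m.
Specific orbital energy ε = v²/2 − μ/r = (15380)²/2 − 3.793×10¹⁶/1.672×10⁸ = -1.086×10⁸ J/kg.
Since ε = −μ/(2a), a = −μ/(2ε) = 1.747×10⁸ m = 1.7466×10⁵ km.

a ≈ 1.75×10⁵ km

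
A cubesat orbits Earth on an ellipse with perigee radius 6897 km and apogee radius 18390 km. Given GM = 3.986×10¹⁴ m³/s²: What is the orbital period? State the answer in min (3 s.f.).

Semi-major axis a = (r_p + r_a)/2 = (6897.0 + 18390)/2 = 12644 km = 1.264×10⁷ m.
By Kepler's third law T = 2π√(a³/μ) = 2π × 2.252×10³ = 1.415×10⁴ s.
= 235.8 min.

T ≈ 236 min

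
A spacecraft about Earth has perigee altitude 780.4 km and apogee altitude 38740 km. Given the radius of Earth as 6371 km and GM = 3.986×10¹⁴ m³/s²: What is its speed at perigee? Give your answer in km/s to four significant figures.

v ≈ 9.809 km/s

r_p = 6371 + 780.4 = 7151.4 km = 7.1514×10⁶ m.
r_a = 6371 + 38740 = 45111 km = 4.5111×10⁷ m.
Semi-major axis a = (r_p + r_a)/2 = 26131 km = 2.613×10⁷ m.
Vis-viva: v² = μ(2/r − 1/a) = 3.986×10¹⁴ × (2.797×10⁻⁷ − 3.827×10⁻⁸) = 9.622×10⁷ m²/s².
v = 9809 m/s = 9.809 km/s.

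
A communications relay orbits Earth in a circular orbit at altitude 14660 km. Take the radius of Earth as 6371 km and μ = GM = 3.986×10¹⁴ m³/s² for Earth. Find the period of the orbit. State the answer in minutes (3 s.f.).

T ≈ 506 minutes

r = 6371 + 14660 = 21031 km = 2.1031×10⁷ m.
Kepler's third law: T = 2π√(r³/μ) = 2π√((2.103×10⁷)³ / 3.986×10¹⁴).
r³/μ = 2.334×10⁷ s², so T = 2π × 4.831×10³ = 3.035×10⁴ s.
Converting: 3.035×10⁴ s ÷ 60.00 = 505.9 minutes.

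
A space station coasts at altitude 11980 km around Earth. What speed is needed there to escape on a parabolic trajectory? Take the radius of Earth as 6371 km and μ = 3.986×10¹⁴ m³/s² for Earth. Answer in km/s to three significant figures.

r = 6371 + 11980 = 18351 km = 1.8351×10⁷ m.
Escape speed v_esc = √(2μ/r) = √(2 × 3.986×10¹⁴ / 1.835×10⁷) = √(4.344×10⁷) = 6591 m/s.
= 6.591 km/s.

v_esc ≈ 6.59 km/s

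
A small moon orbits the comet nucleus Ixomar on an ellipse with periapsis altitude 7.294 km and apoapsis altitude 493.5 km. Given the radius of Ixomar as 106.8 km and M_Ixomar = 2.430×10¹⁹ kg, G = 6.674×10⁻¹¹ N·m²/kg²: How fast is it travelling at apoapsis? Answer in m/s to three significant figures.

v ≈ 29.4 m/s

μ = GM = 6.674×10⁻¹¹ × 2.430×10¹⁹ = 1.622×10⁹ m³/s².
r_p = 106.8 + 7.294 = 114.09 km = 1.1409×10⁵ m.
r_a = 106.8 + 493.5 = 600.30 km = 6.0030×10⁵ m.
Semi-major axis a = (r_p + r_a)/2 = 357.20 km = 3.572×10⁵ m.
Vis-viva: v² = μ(2/r − 1/a) = 1.622×10⁹ × (3.332×10⁻⁶ − 2.800×10⁻⁶) = 8.629×10² m²/s².
v = 29.38 m/s.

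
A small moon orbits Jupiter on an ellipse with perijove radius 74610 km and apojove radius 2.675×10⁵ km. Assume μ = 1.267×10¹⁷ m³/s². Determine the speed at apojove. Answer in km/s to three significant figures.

Semi-major axis a = (r_p + r_a)/2 = 1.7106×10⁵ km = 1.711×10⁸ m.
Vis-viva: v² = μ(2/r − 1/a) = 1.267×10¹⁷ × (7.477×10⁻⁹ − 5.846×10⁻⁹) = 2.066×10⁸ m²/s².
v = 14370 m/s = 14.37 km/s.

v ≈ 14.4 km/s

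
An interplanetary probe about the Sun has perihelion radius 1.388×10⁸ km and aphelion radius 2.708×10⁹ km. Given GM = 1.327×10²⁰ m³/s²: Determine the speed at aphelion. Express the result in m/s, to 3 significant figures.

Semi-major axis a = (r_p + r_a)/2 = 1.4234×10⁹ km = 1.423×10¹² m.
Vis-viva: v² = μ(2/r − 1/a) = 1.327×10²⁰ × (7.386×10⁻¹³ − 7.025×10⁻¹³) = 4.778×10⁶ m²/s².
v = 2186 m/s.

v ≈ 2190 m/s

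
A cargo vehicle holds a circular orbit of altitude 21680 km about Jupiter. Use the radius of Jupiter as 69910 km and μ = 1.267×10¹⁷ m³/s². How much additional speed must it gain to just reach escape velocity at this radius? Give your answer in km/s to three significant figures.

r = 69910 + 21680 = 91590 km = 9.1590×10⁷ m.
Circular speed v_c = √(μ/r) = 37190 m/s.
Escape speed v_esc = √(2μ/r) = √2 × v_c = 52600 m/s.
Δv = v_esc − v_c = 15410 m/s = 15.41 km/s.

Δv ≈ 15.4 km/s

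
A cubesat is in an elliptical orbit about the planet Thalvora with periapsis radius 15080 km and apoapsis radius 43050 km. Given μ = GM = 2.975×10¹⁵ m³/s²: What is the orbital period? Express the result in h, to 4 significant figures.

Semi-major axis a = (r_p + r_a)/2 = (15080 + 43050)/2 = 29065 km = 2.906×10⁷ m.
By Kepler's third law T = 2π√(a³/μ) = 2π × 2.873×10³ = 1.805×10⁴ s.
= 5.014 h.

T ≈ 5.014 h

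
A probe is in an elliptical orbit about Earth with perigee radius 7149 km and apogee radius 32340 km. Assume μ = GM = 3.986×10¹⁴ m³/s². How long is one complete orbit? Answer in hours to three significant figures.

Semi-major axis a = (r_p + r_a)/2 = (7149.0 + 32340)/2 = 19744 km = 1.974×10⁷ m.
By Kepler's third law T = 2π√(a³/μ) = 2π × 4.394×10³ = 2.761×10⁴ s.
= 7.670 hours.

T ≈ 7.67 hours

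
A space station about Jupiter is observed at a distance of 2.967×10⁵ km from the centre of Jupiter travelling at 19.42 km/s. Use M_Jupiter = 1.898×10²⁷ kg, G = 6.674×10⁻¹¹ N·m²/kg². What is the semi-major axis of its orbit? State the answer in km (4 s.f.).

μ = GM = 6.674×10⁻¹¹ × 1.898×10²⁷ = 1.267×10¹⁷ m³/s².
r = 2.967×10⁸ m.
Specific orbital energy ε = v²/2 − μ/r = (19420)²/2 − 1.267×10¹⁷/2.967×10⁸ = -2.384×10⁸ J/kg.
Since ε = −μ/(2a), a = −μ/(2ε) = 2.657×10⁸ m = 2.6571×10⁵ km.

a ≈ 2.657×10⁵ km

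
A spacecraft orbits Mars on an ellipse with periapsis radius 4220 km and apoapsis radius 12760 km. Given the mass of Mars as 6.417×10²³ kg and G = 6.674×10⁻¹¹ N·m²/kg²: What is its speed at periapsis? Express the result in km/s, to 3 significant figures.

μ = GM = 6.674×10⁻¹¹ × 6.417×10²³ = 4.283×10¹³ m³/s².
Semi-major axis a = (r_p + r_a)/2 = 8490.0 km = 8.490×10⁶ m.
Vis-viva: v² = μ(2/r − 1/a) = 4.283×10¹³ × (4.739×10⁻⁷ − 1.178×10⁻⁷) = 1.525×10⁷ m²/s².
v = 3905 m/s = 3.905 km/s.

v ≈ 3.91 km/s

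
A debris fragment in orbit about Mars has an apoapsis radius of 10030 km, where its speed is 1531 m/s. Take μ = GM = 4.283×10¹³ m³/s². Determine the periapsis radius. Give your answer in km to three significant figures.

periapsis radius ≈ 3790 km

r_a = 1.003×10⁷ m.
Specific energy ε = v²/2 − μ/r = -3.098×10⁶ J/kg, so a = −μ/(2ε) = 6.912×10⁶ m.
The apsides satisfy r_p + r_a = 2a, so the periapsis radius is 2a − r_a = 3.794×10⁶ m = 3794.1 km.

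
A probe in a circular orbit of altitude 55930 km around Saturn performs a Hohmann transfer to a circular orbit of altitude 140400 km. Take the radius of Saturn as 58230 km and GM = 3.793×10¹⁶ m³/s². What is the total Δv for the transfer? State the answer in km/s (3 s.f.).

Δv_total ≈ 4.33 km/s

r₁ = 58230 + 55930 = 114160 km = 1.1416×10⁸ m.
r₂ = 58230 + 140400 = 198630 km = 1.9863×10⁸ m.
Transfer ellipse a_t = (r₁ + r₂)/2 = 1.564×10⁸ m.
At r₁: circular v_c1 = √(μ/r₁) = 18230 m/s; transfer-perikrone v_p = √[μ(2/r₁ − 1/a_t)] = 20540 m/s.
Δv₁ = v_p − v_c1 = 2314 m/s.
At r₂: circular v_c2 = √(μ/r₂) = 13820 m/s; transfer-apokrone v_a = √[μ(2/r₂ − 1/a_t)] = 11810 m/s.
Δv₂ = v_c2 − v_a = 2012 m/s.
Total Δv = Δv₁ + Δv₂ = 4327 m/s = 4.327 km/s.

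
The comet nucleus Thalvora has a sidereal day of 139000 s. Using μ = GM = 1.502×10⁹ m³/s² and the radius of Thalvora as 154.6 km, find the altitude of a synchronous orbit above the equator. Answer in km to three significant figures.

h_sync ≈ 748 km

A synchronous orbit has period T, so by Kepler's third law a = (μT²/4π²)^(1/3).
μT²/4π² = 1.502×10⁹ × (1.390×10⁵)² / 39.48 = 7.351×10¹⁷ m³.
a = 9.025×10⁵ m = 902.50 km.
Altitude h = a − R = 902.50 − 154.6 = 747.90 km.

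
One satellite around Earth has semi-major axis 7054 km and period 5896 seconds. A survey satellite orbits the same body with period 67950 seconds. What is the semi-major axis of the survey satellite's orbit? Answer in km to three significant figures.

Kepler's third law: a³ ∝ T², so a₂ = a₁ (T₂/T₁)^(2/3).
T₂/T₁ = 11.52, (T₂/T₁)^(2/3) = 5.102.
a₂ = 7054 × 5.102 = 35990 km.

a₂ ≈ 36000 km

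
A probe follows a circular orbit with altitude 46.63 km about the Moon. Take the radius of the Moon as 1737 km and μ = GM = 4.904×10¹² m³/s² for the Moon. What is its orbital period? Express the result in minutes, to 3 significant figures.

T ≈ 113 minutes

r = 1737 + 46.63 = 1783.6 km = 1.7836×10⁶ m.
Kepler's third law: T = 2π√(r³/μ) = 2π√((1.784×10⁶)³ / 4.904×10¹²).
r³/μ = 1.157×10⁶ s², so T = 2π × 1.076×10³ = 6.759×10³ s.
Converting: 6.759×10³ s ÷ 60.00 = 112.6 minutes.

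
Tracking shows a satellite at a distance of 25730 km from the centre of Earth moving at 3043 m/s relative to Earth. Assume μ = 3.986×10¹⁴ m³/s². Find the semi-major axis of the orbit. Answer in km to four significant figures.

a ≈ 18350 km

r = 2.573×10⁷ m.
Vis-viva rearranged: 1/a = 2/r − v²/μ = 7.773×10⁻⁸ − 2.323×10⁻⁸ = 5.450×10⁻⁸ m⁻¹.
a = 1.835×10⁷ m = 18349 km.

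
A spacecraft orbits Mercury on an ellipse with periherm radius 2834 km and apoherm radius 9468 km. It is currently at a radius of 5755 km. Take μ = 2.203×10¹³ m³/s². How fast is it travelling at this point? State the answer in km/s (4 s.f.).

Semi-major axis a = (r_p + r_a)/2 = 6151.0 km = 6.151×10⁶ m.
Vis-viva: v² = μ(2/r − 1/a) = 2.203×10¹³ × (3.475×10⁻⁷ − 1.626×10⁻⁷) = 4.074×10⁶ m²/s².
v = 2019 m/s = 2.019 km/s.

v ≈ 2.019 km/s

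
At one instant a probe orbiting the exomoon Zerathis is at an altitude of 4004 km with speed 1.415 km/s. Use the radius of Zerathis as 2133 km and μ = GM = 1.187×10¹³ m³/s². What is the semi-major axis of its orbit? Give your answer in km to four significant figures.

a ≈ 6361 km

r = 2133 + 4004 = 6137.0 km = 6.137×10⁶ m.
Vis-viva rearranged: 1/a = 2/r − v²/μ = 3.259×10⁻⁷ − 1.687×10⁻⁷ = 1.572×10⁻⁷ m⁻¹.
a = 6.361×10⁶ m = 6360.8 km.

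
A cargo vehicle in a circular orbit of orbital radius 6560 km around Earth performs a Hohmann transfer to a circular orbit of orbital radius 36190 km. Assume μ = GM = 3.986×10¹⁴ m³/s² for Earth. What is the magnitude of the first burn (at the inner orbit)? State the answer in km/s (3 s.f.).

r₁ = 6560 km = 6.560×10⁶ m.
r₂ = 36190 km = 3.619×10⁷ m.
Transfer ellipse a_t = (r₁ + r₂)/2 = 2.138×10⁷ m.
At r₁: circular v_c1 = √(μ/r₁) = 7795 m/s; transfer-perigee v_p = √[μ(2/r₁ − 1/a_t)] = 10140 m/s.
Δv₁ = v_p − v_c1 = 2348 m/s.
= 2.348 km/s.

Δv ≈ 2.35 km/s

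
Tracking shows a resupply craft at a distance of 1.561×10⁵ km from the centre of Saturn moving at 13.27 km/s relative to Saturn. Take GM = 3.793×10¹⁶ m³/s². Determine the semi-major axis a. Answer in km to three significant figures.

r = 1.561×10⁸ m.
Specific orbital energy ε = v²/2 − μ/r = (13270)²/2 − 3.793×10¹⁶/1.561×10⁸ = -1.549×10⁸ J/kg.
Since ε = −μ/(2a), a = −μ/(2ε) = 1.224×10⁸ m = 1.2240×10⁵ km.

a ≈ 1.22×10⁵ km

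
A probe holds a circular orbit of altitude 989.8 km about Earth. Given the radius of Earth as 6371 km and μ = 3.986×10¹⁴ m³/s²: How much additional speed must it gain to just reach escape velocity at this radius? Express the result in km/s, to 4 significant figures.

r = 6371 + 989.8 = 7360.8 km = 7.3608×10⁶ m.
Circular speed v_c = √(μ/r) = 7359 m/s.
Escape speed v_esc = √(2μ/r) = √2 × v_c = 10410 m/s.
Δv = v_esc − v_c = 3048 m/s = 3.048 km/s.

Δv ≈ 3.048 km/s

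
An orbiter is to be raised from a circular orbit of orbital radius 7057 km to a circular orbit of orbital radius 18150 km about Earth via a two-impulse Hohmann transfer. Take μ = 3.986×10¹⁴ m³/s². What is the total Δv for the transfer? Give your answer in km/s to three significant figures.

Δv_total ≈ 2.68 km/s

r₁ = 7057 km = 7.057×10⁶ m.
r₂ = 18150 km = 1.815×10⁷ m.
Transfer ellipse a_t = (r₁ + r₂)/2 = 1.260×10⁷ m.
At r₁: circular v_c1 = √(μ/r₁) = 7516 m/s; transfer-perigee v_p = √[μ(2/r₁ − 1/a_t)] = 9019 m/s.
Δv₁ = v_p − v_c1 = 1503 m/s.
At r₂: circular v_c2 = √(μ/r₂) = 4686 m/s; transfer-apogee v_a = √[μ(2/r₂ − 1/a_t)] = 3507 m/s.
Δv₂ = v_c2 − v_a = 1180 m/s.
Total Δv = Δv₁ + Δv₂ = 2683 m/s = 2.683 km/s.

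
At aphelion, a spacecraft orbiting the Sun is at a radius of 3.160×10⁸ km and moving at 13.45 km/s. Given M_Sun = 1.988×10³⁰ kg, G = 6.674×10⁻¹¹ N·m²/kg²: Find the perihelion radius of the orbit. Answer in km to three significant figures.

perihelion radius ≈ 8.68×10⁷ km

μ = GM = 6.674×10⁻¹¹ × 1.988×10³⁰ = 1.327×10²⁰ m³/s².
r_a = 3.160×10¹¹ m.
Specific energy ε = v²/2 − μ/r = -3.294×10⁸ J/kg, so a = −μ/(2ε) = 2.014×10¹¹ m.
The apsides satisfy r_p + r_a = 2a, so the perihelion radius is 2a − r_a = 8.677×10¹⁰ m = 8.6767×10⁷ km.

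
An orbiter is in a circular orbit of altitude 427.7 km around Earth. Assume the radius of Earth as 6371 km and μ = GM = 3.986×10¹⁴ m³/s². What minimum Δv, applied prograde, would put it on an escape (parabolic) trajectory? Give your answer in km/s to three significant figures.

r = 6371 + 427.7 = 6798.7 km = 6.7987×10⁶ m.
Circular speed v_c = √(μ/r) = 7657 m/s.
Escape speed v_esc = √(2μ/r) = √2 × v_c = 10830 m/s.
Δv = v_esc − v_c = 3172 m/s = 3.172 km/s.

Δv ≈ 3.17 km/s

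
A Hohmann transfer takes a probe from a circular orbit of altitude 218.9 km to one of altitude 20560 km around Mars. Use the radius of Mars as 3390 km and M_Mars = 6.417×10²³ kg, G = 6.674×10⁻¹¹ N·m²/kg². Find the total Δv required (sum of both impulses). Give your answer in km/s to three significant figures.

μ = GM = 6.674×10⁻¹¹ × 6.417×10²³ = 4.283×10¹³ m³/s².
r₁ = 3390 + 218.9 = 3608.9 km = 3.6089×10⁶ m.
r₂ = 3390 + 20560 = 23950 km = 2.3950×10⁷ m.
Transfer ellipse a_t = (r₁ + r₂)/2 = 1.378×10⁷ m.
At r₁: circular v_c1 = √(μ/r₁) = 3445 m/s; transfer-periapsis v_p = √[μ(2/r₁ − 1/a_t)] = 4542 m/s.
Δv₁ = v_p − v_c1 = 1097 m/s.
At r₂: circular v_c2 = √(μ/r₂) = 1337 m/s; transfer-apoapsis v_a = √[μ(2/r₂ − 1/a_t)] = 684.3 m/s.
Δv₂ = v_c2 − v_a = 652.9 m/s.
Total Δv = Δv₁ + Δv₂ = 1750 m/s = 1.750 km/s.

Δv_total ≈ 1.75 km/s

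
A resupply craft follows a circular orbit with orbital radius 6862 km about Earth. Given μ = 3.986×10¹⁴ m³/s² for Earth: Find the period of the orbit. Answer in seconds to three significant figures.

r = 6862 km = 6.862×10⁶ m.
Kepler's third law: T = 2π√(r³/μ) = 2π√((6.862×10⁶)³ / 3.986×10¹⁴).
r³/μ = 8.106×10⁵ s², so T = 2π × 9.003×10² = 5.657×10³ s.

T ≈ 5660 seconds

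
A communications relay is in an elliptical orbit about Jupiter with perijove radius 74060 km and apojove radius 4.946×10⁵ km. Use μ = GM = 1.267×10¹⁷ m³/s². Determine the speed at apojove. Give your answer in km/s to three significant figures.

v ≈ 8.17 km/s

Semi-major axis a = (r_p + r_a)/2 = 2.8433×10⁵ km = 2.843×10⁸ m.
Vis-viva: v² = μ(2/r − 1/a) = 1.267×10¹⁷ × (4.044×10⁻⁹ − 3.517×10⁻⁹) = 6.672×10⁷ m²/s².
v = 8168 m/s = 8.168 km/s.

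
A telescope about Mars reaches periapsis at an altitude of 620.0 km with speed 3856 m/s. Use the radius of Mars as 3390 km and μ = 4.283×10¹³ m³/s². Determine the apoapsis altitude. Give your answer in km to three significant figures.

r_p = 3390 + 620.0 = 4010.0 km = 4.010×10⁶ m.
Specific energy ε = v²/2 − μ/r = -3.246×10⁶ J/kg, so a = −μ/(2ε) = 6.596×10⁶ m.
The apsides satisfy r_p + r_a = 2a, so the apoapsis radius is 2a − r_p = 9.183×10⁶ m = 9183.0 km.
Apoapsis altitude = 9183.0 − 3390 = 5793.0 km.

apoapsis altitude ≈ 5790 km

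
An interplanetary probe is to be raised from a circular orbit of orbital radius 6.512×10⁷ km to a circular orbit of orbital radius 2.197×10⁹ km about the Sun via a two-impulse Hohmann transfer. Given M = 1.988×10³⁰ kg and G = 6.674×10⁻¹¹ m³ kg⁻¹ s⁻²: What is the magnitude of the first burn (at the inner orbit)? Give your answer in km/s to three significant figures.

Δv ≈ 17.8 km/s

μ = GM = 6.674×10⁻¹¹ × 1.988×10³⁰ = 1.327×10²⁰ m³/s².
r₁ = 6.512×10⁷ km = 6.512×10¹⁰ m.
r₂ = 2.197×10⁹ km = 2.197×10¹² m.
Transfer ellipse a_t = (r₁ + r₂)/2 = 1.131×10¹² m.
At r₁: circular v_c1 = √(μ/r₁) = 45140 m/s; transfer-perihelion v_p = √[μ(2/r₁ − 1/a_t)] = 62910 m/s.
Δv₁ = v_p − v_c1 = 17770 m/s.
= 17.77 km/s.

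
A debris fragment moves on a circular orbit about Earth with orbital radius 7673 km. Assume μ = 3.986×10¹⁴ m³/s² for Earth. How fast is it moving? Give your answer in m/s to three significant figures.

r = 7673 km = 7.673×10⁶ m.
For a circular orbit v = √(μ/r) = √(3.986×10¹⁴ / 7.673×10⁶) = √(5.195×10⁷) = 7208 m/s.

v ≈ 7210 m/s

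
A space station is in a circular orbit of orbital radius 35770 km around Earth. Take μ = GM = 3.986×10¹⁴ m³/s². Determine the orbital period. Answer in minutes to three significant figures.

r = 35770 km = 3.577×10⁷ m.
Kepler's third law: T = 2π√(r³/μ) = 2π√((3.577×10⁷)³ / 3.986×10¹⁴).
r³/μ = 1.148×10⁸ s², so T = 2π × 1.072×10⁴ = 6.733×10⁴ s.
Converting: 6.733×10⁴ s ÷ 60.00 = 1122 minutes.

T ≈ 1120 minutes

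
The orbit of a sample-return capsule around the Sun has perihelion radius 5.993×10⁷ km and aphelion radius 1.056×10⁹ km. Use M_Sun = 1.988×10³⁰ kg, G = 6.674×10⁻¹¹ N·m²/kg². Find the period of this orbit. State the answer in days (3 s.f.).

T ≈ 2630 days

μ = GM = 6.674×10⁻¹¹ × 1.988×10³⁰ = 1.327×10²⁰ m³/s².
Semi-major axis a = (r_p + r_a)/2 = (5.9930×10⁷ + 1.0560×10⁹)/2 = 5.5796×10⁸ km = 5.580×10¹¹ m.
By Kepler's third law T = 2π√(a³/μ) = 2π × 3.618×10⁷ = 2.273×10⁸ s.
= 2631 days.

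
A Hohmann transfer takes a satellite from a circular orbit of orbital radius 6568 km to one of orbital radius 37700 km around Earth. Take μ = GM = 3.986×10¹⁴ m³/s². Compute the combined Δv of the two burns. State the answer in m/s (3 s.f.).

r₁ = 6568 km = 6.568×10⁶ m.
r₂ = 37700 km = 3.770×10⁷ m.
Transfer ellipse a_t = (r₁ + r₂)/2 = 2.213×10⁷ m.
At r₁: circular v_c1 = √(μ/r₁) = 7790 m/s; transfer-perigee v_p = √[μ(2/r₁ − 1/a_t)] = 10170 m/s.
Δv₁ = v_p − v_c1 = 2377 m/s.
At r₂: circular v_c2 = √(μ/r₂) = 3252 m/s; transfer-apogee v_a = √[μ(2/r₂ − 1/a_t)] = 1771 m/s.
Δv₂ = v_c2 − v_a = 1480 m/s.
Total Δv = Δv₁ + Δv₂ = 3857 m/s.

Δv_total ≈ 3860 m/s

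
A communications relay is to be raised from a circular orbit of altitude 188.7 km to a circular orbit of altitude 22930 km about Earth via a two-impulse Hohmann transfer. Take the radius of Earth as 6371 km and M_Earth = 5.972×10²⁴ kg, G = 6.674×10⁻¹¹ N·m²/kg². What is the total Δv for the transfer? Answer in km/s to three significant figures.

Δv_total ≈ 3.63 km/s

μ = GM = 6.674×10⁻¹¹ × 5.972×10²⁴ = 3.986×10¹⁴ m³/s².
r₁ = 6371 + 188.7 = 6559.7 km = 6.5597×10⁶ m.
r₂ = 6371 + 22930 = 29301 km = 2.9301×10⁷ m.
Transfer ellipse a_t = (r₁ + r₂)/2 = 1.793×10⁷ m.
At r₁: circular v_c1 = √(μ/r₁) = 7795 m/s; transfer-perigee v_p = √[μ(2/r₁ − 1/a_t)] = 9965 m/s.
Δv₁ = v_p − v_c1 = 2170 m/s.
At r₂: circular v_c2 = √(μ/r₂) = 3688 m/s; transfer-apogee v_a = √[μ(2/r₂ − 1/a_t)] = 2231 m/s.
Δv₂ = v_c2 − v_a = 1457 m/s.
Total Δv = Δv₁ + Δv₂ = 3627 m/s = 3.627 km/s.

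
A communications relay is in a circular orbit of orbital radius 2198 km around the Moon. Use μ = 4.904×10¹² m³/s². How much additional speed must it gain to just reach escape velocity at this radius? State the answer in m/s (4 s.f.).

Δv ≈ 618.7 m/s

r = 2198 km = 2.198×10⁶ m.
Circular speed v_c = √(μ/r) = 1494 m/s.
Escape speed v_esc = √(2μ/r) = √2 × v_c = 2112 m/s.
Δv = v_esc − v_c = 618.7 m/s.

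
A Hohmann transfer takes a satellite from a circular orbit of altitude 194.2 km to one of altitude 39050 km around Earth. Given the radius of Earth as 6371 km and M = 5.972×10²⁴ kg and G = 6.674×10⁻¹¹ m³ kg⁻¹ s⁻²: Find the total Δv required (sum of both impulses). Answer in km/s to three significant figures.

μ = GM = 6.674×10⁻¹¹ × 5.972×10²⁴ = 3.986×10¹⁴ m³/s².
r₁ = 6371 + 194.2 = 6565.2 km = 6.5652×10⁶ m.
r₂ = 6371 + 39050 = 45421 km = 4.5421×10⁷ m.
Transfer ellipse a_t = (r₁ + r₂)/2 = 2.599×10⁷ m.
At r₁: circular v_c1 = √(μ/r₁) = 7792 m/s; transfer-perigee v_p = √[μ(2/r₁ − 1/a_t)] = 10300 m/s.
Δv₁ = v_p − v_c1 = 2508 m/s.
At r₂: circular v_c2 = √(μ/r₂) = 2962 m/s; transfer-apogee v_a = √[μ(2/r₂ − 1/a_t)] = 1489 m/s.
Δv₂ = v_c2 − v_a = 1474 m/s.
Total Δv = Δv₁ + Δv₂ = 3982 m/s = 3.982 km/s.

Δv_total ≈ 3.98 km/s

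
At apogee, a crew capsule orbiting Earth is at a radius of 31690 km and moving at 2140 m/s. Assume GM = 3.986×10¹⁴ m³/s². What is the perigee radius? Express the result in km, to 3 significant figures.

perigee radius ≈ 7050 km

r_a = 3.169×10⁷ m.
Specific energy ε = v²/2 − μ/r = -1.029×10⁷ J/kg, so a = −μ/(2ε) = 1.937×10⁷ m.
The apsides satisfy r_p + r_a = 2a, so the perigee radius is 2a − r_a = 7.053×10⁶ m = 7053.0 km.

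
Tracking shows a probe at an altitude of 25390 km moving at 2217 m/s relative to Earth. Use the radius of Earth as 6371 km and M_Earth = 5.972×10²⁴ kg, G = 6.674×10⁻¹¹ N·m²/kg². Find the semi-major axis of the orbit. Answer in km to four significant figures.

μ = GM = 6.674×10⁻¹¹ × 5.972×10²⁴ = 3.986×10¹⁴ m³/s².
r = 6371 + 25390 = 31761 km = 3.176×10⁷ m.
Specific orbital energy ε = v²/2 − μ/r = (2217)²/2 − 3.986×10¹⁴/3.176×10⁷ = -1.009×10⁷ J/kg.
Since ε = −μ/(2a), a = −μ/(2ε) = 1.975×10⁷ m = 19748 km.

a ≈ 19750 km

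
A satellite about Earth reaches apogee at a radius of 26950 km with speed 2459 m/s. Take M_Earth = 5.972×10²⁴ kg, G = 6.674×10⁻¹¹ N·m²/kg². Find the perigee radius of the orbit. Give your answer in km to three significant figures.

μ = GM = 6.674×10⁻¹¹ × 5.972×10²⁴ = 3.986×10¹⁴ m³/s².
r_a = 2.695×10⁷ m.
Specific energy ε = v²/2 − μ/r = -1.177×10⁷ J/kg, so a = −μ/(2ε) = 1.694×10⁷ m.
The apsides satisfy r_p + r_a = 2a, so the perigee radius is 2a − r_a = 6.925×10⁶ m = 6925.0 km.

perigee radius ≈ 6920 km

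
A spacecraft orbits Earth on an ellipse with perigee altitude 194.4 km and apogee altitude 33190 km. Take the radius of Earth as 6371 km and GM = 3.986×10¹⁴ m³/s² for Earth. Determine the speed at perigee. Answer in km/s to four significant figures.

v ≈ 10.20 km/s

r_p = 6371 + 194.4 = 6565.4 km = 6.5654×10⁶ m.
r_a = 6371 + 33190 = 39561 km = 3.9561×10⁷ m.
Semi-major axis a = (r_p + r_a)/2 = 23063 km = 2.306×10⁷ m.
Vis-viva: v² = μ(2/r − 1/a) = 3.986×10¹⁴ × (3.046×10⁻⁷ − 4.336×10⁻⁸) = 1.041×10⁸ m²/s².
v = 10200 m/s = 10.20 km/s.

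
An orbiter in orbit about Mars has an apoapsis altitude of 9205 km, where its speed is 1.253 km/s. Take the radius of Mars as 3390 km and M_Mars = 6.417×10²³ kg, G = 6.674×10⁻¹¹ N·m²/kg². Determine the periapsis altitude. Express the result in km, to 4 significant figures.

periapsis altitude ≈ 390.5 km

μ = GM = 6.674×10⁻¹¹ × 6.417×10²³ = 4.283×10¹³ m³/s².
r_a = 3390 + 9205 = 12595 km = 1.260×10⁷ m.
Specific energy ε = v²/2 − μ/r = -2.615×10⁶ J/kg, so a = −μ/(2ε) = 8.188×10⁶ m.
The apsides satisfy r_p + r_a = 2a, so the periapsis radius is 2a − r_a = 3.780×10⁶ m = 3780.5 km.
Periapsis altitude = 3780.5 − 3390 = 390.47 km.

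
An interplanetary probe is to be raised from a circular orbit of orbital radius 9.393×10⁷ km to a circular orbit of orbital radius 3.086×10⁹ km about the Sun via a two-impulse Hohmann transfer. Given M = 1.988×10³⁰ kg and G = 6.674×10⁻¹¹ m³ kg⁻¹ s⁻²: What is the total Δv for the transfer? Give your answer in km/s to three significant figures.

μ = GM = 6.674×10⁻¹¹ × 1.988×10³⁰ = 1.327×10²⁰ m³/s².
r₁ = 9.393×10⁷ km = 9.393×10¹⁰ m.
r₂ = 3.086×10⁹ km = 3.086×10¹² m.
Transfer ellipse a_t = (r₁ + r₂)/2 = 1.590×10¹² m.
At r₁: circular v_c1 = √(μ/r₁) = 37580 m/s; transfer-perihelion v_p = √[μ(2/r₁ − 1/a_t)] = 52360 m/s.
Δv₁ = v_p − v_c1 = 14780 m/s.
At r₂: circular v_c2 = √(μ/r₂) = 6557 m/s; transfer-aphelion v_a = √[μ(2/r₂ − 1/a_t)] = 1594 m/s.
Δv₂ = v_c2 − v_a = 4963 m/s.
Total Δv = Δv₁ + Δv₂ = 19740 m/s = 19.74 km/s.

Δv_total ≈ 19.7 km/s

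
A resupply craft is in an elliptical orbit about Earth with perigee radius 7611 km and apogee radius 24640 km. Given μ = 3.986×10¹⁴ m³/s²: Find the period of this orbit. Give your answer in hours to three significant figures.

T ≈ 5.66 hours

Semi-major axis a = (r_p + r_a)/2 = (7611.0 + 24640)/2 = 16126 km = 1.613×10⁷ m.
By Kepler's third law T = 2π√(a³/μ) = 2π × 3.243×10³ = 2.038×10⁴ s.
= 5.661 hours.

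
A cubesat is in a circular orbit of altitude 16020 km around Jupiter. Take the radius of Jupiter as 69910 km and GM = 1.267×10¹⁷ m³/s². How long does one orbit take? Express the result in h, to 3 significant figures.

T ≈ 3.91 h

r = 69910 + 16020 = 85930 km = 8.5930×10⁷ m.
Kepler's third law: T = 2π√(r³/μ) = 2π√((8.593×10⁷)³ / 1.267×10¹⁷).
r³/μ = 5.008×10⁶ s², so T = 2π × 2.238×10³ = 1.406×10⁴ s.
Converting: 1.406×10⁴ s ÷ 3600 = 3.906 h.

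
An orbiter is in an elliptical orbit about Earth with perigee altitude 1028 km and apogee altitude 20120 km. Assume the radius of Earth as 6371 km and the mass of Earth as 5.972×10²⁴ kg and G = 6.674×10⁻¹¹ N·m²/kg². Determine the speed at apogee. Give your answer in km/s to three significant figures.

v ≈ 2.56 km/s

μ = GM = 6.674×10⁻¹¹ × 5.972×10²⁴ = 3.986×10¹⁴ m³/s².
r_p = 6371 + 1028 = 7399.0 km = 7.3990×10⁶ m.
r_a = 6371 + 20120 = 26491 km = 2.6491×10⁷ m.
Semi-major axis a = (r_p + r_a)/2 = 16945 km = 1.694×10⁷ m.
Vis-viva: v² = μ(2/r − 1/a) = 3.986×10¹⁴ × (7.550×10⁻⁸ − 5.901×10⁻⁸) = 6.570×10⁶ m²/s².
v = 2563 m/s = 2.563 km/s.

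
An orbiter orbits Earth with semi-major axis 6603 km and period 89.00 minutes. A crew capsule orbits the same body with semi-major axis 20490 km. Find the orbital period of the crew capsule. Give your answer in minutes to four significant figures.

Kepler's third law: T² ∝ a³, so T₂ = T₁ (a₂/a₁)^(3/2).
a₂/a₁ = 3.103, (a₂/a₁)^(3/2) = 5.466.
T₂ = 89.00 × 5.466 = 486.5 minutes.

T₂ ≈ 486.5 minutes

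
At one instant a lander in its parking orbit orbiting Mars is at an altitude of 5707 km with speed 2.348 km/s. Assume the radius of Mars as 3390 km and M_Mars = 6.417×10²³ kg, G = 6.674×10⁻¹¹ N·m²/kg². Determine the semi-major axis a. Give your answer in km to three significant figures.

μ = GM = 6.674×10⁻¹¹ × 6.417×10²³ = 4.283×10¹³ m³/s².
r = 3390 + 5707 = 9097.0 km = 9.097×10⁶ m.
Vis-viva rearranged: 1/a = 2/r − v²/μ = 2.199×10⁻⁷ − 1.287×10⁻⁷ = 9.112×10⁻⁸ m⁻¹.
a = 1.097×10⁷ m = 10974 km.

a ≈ 11000 km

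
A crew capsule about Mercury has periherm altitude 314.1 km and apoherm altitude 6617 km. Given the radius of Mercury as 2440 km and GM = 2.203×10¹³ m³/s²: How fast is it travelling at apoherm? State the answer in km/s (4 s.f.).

r_p = 2440 + 314.1 = 2754.1 km = 2.7541×10⁶ m.
r_a = 2440 + 6617 = 9057.0 km = 9.0570×10⁶ m.
Semi-major axis a = (r_p + r_a)/2 = 5905.6 km = 5.906×10⁶ m.
Vis-viva: v² = μ(2/r − 1/a) = 2.203×10¹³ × (2.208×10⁻⁷ − 1.693×10⁻⁷) = 1.134×10⁶ m²/s².
v = 1065 m/s = 1.065 km/s.

v ≈ 1.065 km/s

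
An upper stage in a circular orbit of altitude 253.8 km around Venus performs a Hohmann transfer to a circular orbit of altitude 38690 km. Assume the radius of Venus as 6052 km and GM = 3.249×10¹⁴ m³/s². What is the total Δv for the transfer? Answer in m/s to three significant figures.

Δv_total ≈ 3680 m/s

r₁ = 6052 + 253.8 = 6305.8 km = 6.3058×10⁶ m.
r₂ = 6052 + 38690 = 44742 km = 4.4742×10⁷ m.
Transfer ellipse a_t = (r₁ + r₂)/2 = 2.552×10⁷ m.
At r₁: circular v_c1 = √(μ/r₁) = 7178 m/s; transfer-periapsis v_p = √[μ(2/r₁ − 1/a_t)] = 9504 m/s.
Δv₁ = v_p − v_c1 = 2326 m/s.
At r₂: circular v_c2 = √(μ/r₂) = 2695 m/s; transfer-apoapsis v_a = √[μ(2/r₂ − 1/a_t)] = 1339 m/s.
Δv₂ = v_c2 − v_a = 1355 m/s.
Total Δv = Δv₁ + Δv₂ = 3681 m/s.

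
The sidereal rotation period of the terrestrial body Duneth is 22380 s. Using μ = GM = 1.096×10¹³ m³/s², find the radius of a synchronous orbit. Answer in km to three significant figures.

A synchronous orbit has period T, so by Kepler's third law a = (μT²/4π²)^(1/3).
μT²/4π² = 1.096×10¹³ × (2.238×10⁴)² / 39.48 = 1.390×10²⁰ m³.
a = 5.181×10⁶ m = 5180.7 km.

r_sync ≈ 5180 km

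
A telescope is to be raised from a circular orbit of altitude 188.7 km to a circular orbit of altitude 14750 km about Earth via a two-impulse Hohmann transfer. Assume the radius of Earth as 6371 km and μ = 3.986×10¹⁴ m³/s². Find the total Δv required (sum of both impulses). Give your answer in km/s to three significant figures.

r₁ = 6371 + 188.7 = 6559.7 km = 6.5597×10⁶ m.
r₂ = 6371 + 14750 = 21121 km = 2.1121×10⁷ m.
Transfer ellipse a_t = (r₁ + r₂)/2 = 1.384×10⁷ m.
At r₁: circular v_c1 = √(μ/r₁) = 7795 m/s; transfer-perigee v_p = √[μ(2/r₁ − 1/a_t)] = 9630 m/s.
Δv₁ = v_p − v_c1 = 1834 m/s.
At r₂: circular v_c2 = √(μ/r₂) = 4344 m/s; transfer-apogee v_a = √[μ(2/r₂ − 1/a_t)] = 2991 m/s.
Δv₂ = v_c2 − v_a = 1353 m/s.
Total Δv = Δv₁ + Δv₂ = 3188 m/s = 3.188 km/s.

Δv_total ≈ 3.19 km/s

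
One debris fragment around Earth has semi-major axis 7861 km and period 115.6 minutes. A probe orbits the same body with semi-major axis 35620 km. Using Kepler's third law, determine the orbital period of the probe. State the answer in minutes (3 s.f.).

T₂ ≈ 1120 minutes

Kepler's third law: T² ∝ a³, so T₂ = T₁ (a₂/a₁)^(3/2).
a₂/a₁ = 4.531, (a₂/a₁)^(3/2) = 9.645.
T₂ = 115.6 × 9.645 = 1115 minutes.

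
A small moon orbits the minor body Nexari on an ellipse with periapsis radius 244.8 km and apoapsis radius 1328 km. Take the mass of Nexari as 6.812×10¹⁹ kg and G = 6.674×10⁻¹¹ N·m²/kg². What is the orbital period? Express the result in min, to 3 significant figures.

T ≈ 1080 min

μ = GM = 6.674×10⁻¹¹ × 6.812×10¹⁹ = 4.546×10⁹ m³/s².
Semi-major axis a = (r_p + r_a)/2 = (244.80 + 1328.0)/2 = 786.40 km = 7.864×10⁵ m.
By Kepler's third law T = 2π√(a³/μ) = 2π × 1.034×10⁴ = 6.499×10⁴ s.
= 1083 min.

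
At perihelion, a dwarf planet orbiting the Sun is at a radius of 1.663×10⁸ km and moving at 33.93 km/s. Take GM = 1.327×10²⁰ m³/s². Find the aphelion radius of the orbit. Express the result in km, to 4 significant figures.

r_p = 1.663×10¹¹ m.
Specific energy ε = v²/2 − μ/r = -2.223×10⁸ J/kg, so a = −μ/(2ε) = 2.984×10¹¹ m.
The apsides satisfy r_p + r_a = 2a, so the aphelion radius is 2a − r_p = 4.306×10¹¹ m = 4.3055×10⁸ km.

aphelion radius ≈ 4.306×10⁸ km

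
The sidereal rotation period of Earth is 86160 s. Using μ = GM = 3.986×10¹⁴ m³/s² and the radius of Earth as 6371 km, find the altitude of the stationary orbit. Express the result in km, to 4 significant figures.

A synchronous orbit has period T, so by Kepler's third law a = (μT²/4π²)^(1/3).
μT²/4π² = 3.986×10¹⁴ × (8.616×10⁴)² / 39.48 = 7.495×10²² m³.
a = 4.216×10⁷ m = 42163 km.
Altitude h = a − R = 42163 − 6371 = 35792 km.

h_sync ≈ 35790 km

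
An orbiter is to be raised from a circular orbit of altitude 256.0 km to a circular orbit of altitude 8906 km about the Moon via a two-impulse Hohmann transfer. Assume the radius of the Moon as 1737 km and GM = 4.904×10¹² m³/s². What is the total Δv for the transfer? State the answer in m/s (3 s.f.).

r₁ = 1737 + 256.0 = 1993.0 km = 1.9930×10⁶ m.
r₂ = 1737 + 8906 = 10643 km = 1.0643×10⁷ m.
Transfer ellipse a_t = (r₁ + r₂)/2 = 6.318×10⁶ m.
At r₁: circular v_c1 = √(μ/r₁) = 1569 m/s; transfer-perilune v_p = √[μ(2/r₁ − 1/a_t)] = 2036 m/s.
Δv₁ = v_p − v_c1 = 467.3 m/s.
At r₂: circular v_c2 = √(μ/r₂) = 678.8 m/s; transfer-apolune v_a = √[μ(2/r₂ − 1/a_t)] = 381.2 m/s.
Δv₂ = v_c2 − v_a = 297.6 m/s.
Total Δv = Δv₁ + Δv₂ = 764.9 m/s.

Δv_total ≈ 765 m/s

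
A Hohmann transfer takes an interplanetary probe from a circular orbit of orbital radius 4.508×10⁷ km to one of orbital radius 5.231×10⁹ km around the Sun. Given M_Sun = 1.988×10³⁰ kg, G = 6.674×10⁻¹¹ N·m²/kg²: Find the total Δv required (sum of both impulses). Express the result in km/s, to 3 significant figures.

Δv_total ≈ 26.5 km/s

μ = GM = 6.674×10⁻¹¹ × 1.988×10³⁰ = 1.327×10²⁰ m³/s².
r₁ = 4.508×10⁷ km = 4.508×10¹⁰ m.
r₂ = 5.231×10⁹ km = 5.231×10¹² m.
Transfer ellipse a_t = (r₁ + r₂)/2 = 2.638×10¹² m.
At r₁: circular v_c1 = √(μ/r₁) = 54250 m/s; transfer-perihelion v_p = √[μ(2/r₁ − 1/a_t)] = 76390 m/s.
Δv₁ = v_p − v_c1 = 22140 m/s.
At r₂: circular v_c2 = √(μ/r₂) = 5036 m/s; transfer-aphelion v_a = √[μ(2/r₂ − 1/a_t)] = 658.4 m/s.
Δv₂ = v_c2 − v_a = 4378 m/s.
Total Δv = Δv₁ + Δv₂ = 26520 m/s = 26.52 km/s.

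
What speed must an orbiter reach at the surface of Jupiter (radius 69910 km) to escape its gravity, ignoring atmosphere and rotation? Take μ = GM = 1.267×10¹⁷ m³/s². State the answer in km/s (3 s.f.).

r = R = 6.991×10⁷ m.
Escape speed v_esc = √(2μ/r) = √(2 × 1.267×10¹⁷ / 6.991×10⁷) = √(3.625×10⁹) = 60210 m/s.
= 60.21 km/s.

v_esc ≈ 60.2 km/s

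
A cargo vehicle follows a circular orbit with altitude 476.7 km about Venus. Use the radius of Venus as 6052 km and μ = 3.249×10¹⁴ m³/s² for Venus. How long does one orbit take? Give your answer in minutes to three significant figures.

T ≈ 96.9 minutes

r = 6052 + 476.7 = 6528.7 km = 6.5287×10⁶ m.
Kepler's third law: T = 2π√(r³/μ) = 2π√((6.529×10⁶)³ / 3.249×10¹⁴).
r³/μ = 8.565×10⁵ s², so T = 2π × 9.255×10² = 5.815×10³ s.
Converting: 5.815×10³ s ÷ 60.00 = 96.92 minutes.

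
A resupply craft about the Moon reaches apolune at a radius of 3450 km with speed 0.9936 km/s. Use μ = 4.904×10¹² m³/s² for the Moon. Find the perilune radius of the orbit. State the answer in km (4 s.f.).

r_a = 3.450×10⁶ m.
Specific energy ε = v²/2 − μ/r = -9.278×10⁵ J/kg, so a = −μ/(2ε) = 2.643×10⁶ m.
The apsides satisfy r_p + r_a = 2a, so the perilune radius is 2a − r_a = 1.835×10⁶ m = 1835.5 km.

perilune radius ≈ 1835 km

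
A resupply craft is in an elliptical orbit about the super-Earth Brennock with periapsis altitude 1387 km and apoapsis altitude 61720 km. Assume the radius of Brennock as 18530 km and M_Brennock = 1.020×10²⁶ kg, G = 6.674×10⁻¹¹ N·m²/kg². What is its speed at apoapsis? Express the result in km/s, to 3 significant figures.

v ≈ 5.81 km/s

μ = GM = 6.674×10⁻¹¹ × 1.020×10²⁶ = 6.807×10¹⁵ m³/s².
r_p = 18530 + 1387 = 19917 km = 1.9917×10⁷ m.
r_a = 18530 + 61720 = 80250 km = 8.0250×10⁷ m.
Semi-major axis a = (r_p + r_a)/2 = 50084 km = 5.008×10⁷ m.
Vis-viva: v² = μ(2/r − 1/a) = 6.807×10¹⁵ × (2.492×10⁻⁸ − 1.997×10⁻⁸) = 3.373×10⁷ m²/s².
v = 5808 m/s = 5.808 km/s.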